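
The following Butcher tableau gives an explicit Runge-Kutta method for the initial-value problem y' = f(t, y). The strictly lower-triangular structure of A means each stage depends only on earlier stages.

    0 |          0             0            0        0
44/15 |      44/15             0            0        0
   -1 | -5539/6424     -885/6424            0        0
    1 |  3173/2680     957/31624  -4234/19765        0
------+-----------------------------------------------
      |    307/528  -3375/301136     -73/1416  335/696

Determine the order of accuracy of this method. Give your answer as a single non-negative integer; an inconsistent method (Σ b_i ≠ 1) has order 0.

4

b = (307/528, -3375/301136, -73/1416, 335/696)
c = (0, 44/15, -1, 1)
Ac = (0, 0, -59/146, 203/670)
Σ b_i: 307/528·1 + (-3375/301136)·1 + (-73/1416)·1 + 335/696·1 = 1 ✓
b·c: (-3375/301136)·44/15 + (-73/1416)·(-1) + 335/696·1 = 1/2 ✓
b·c²: (-3375/301136)·1936/225 + (-73/1416)·1 + 335/696·1 = 1/3 ✓
b·Ac: (-73/1416)·(-59/146) + 335/696·203/670 = 1/6 ✓
b·c³: (-3375/301136)·85184/3375 + (-73/1416)·(-1) + 335/696·1 = 1/4 ✓
b·(c∘Ac): (-73/1416)·59/146 + 335/696·203/670 = 1/8 ✓
b·Ac²: (-73/1416)·(-1298/1095) + 335/696·232/5025 = 1/12 ✓
b·A²c: 335/696·29/335 = 1/24 ✓; 4 stages ⇒ order 4.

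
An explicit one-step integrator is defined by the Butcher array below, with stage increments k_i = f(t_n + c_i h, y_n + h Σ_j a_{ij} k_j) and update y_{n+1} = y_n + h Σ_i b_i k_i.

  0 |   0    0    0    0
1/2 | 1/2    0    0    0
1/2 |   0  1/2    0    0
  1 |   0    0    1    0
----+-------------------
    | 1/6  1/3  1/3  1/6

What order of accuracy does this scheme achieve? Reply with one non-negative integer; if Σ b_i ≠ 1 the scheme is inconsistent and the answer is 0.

b = (1/6, 1/3, 1/3, 1/6)
c = (0, 1/2, 1/2, 1)
Ac = (0, 0, 1/4, 1/2)
Σ b_i: 1/6·1 + 1/3·1 + 1/3·1 + 1/6·1 = 1 ✓
b·c: 1/3·1/2 + 1/3·1/2 + 1/6·1 = 1/2 ✓
b·c²: 1/3·1/4 + 1/3·1/4 + 1/6·1 = 1/3 ✓
b·Ac: 1/3·1/4 + 1/6·1/2 = 1/6 ✓
b·c³: 1/3·1/8 + 1/3·1/8 + 1/6·1 = 1/4 ✓
b·(c∘Ac): 1/3·1/8 + 1/6·1/2 = 1/8 ✓
b·Ac²: 1/3·1/8 + 1/6·1/4 = 1/12 ✓
b·A²c: 1/6·1/4 = 1/24 ✓; 4 stages ⇒ order 4.

4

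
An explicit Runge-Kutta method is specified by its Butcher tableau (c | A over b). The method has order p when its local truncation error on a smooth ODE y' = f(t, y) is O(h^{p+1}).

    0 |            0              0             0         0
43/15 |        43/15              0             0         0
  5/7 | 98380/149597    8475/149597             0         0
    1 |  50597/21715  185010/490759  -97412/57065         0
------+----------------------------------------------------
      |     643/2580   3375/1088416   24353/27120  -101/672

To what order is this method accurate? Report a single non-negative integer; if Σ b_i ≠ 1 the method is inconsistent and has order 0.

4

b = (643/2580, 3375/1088416, 24353/27120, -101/672)
c = (0, 43/15, 5/7, 1)
Ac = (0, 0, 565/3479, -14/101)
Σ b_i: 643/2580·1 + 3375/1088416·1 + 24353/27120·1 + (-101/672)·1 = 1 ✓
b·c: 3375/1088416·43/15 + 24353/27120·5/7 + (-101/672)·1 = 1/2 ✓
b·c²: 3375/1088416·1849/225 + 24353/27120·25/49 + (-101/672)·1 = 1/3 ✓
b·Ac: 24353/27120·565/3479 + (-101/672)·(-14/101) = 1/6 ✓
b·c³: 3375/1088416·79507/3375 + 24353/27120·125/343 + (-101/672)·1 = 1/4 ✓
b·(c∘Ac): 24353/27120·2825/24353 + (-101/672)·(-14/101) = 1/8 ✓
b·Ac²: 24353/27120·4859/10437 + (-101/672)·3374/1515 = 1/12 ✓
b·A²c: (-101/672)·(-28/101) = 1/24 ✓; 4 stages ⇒ order 4.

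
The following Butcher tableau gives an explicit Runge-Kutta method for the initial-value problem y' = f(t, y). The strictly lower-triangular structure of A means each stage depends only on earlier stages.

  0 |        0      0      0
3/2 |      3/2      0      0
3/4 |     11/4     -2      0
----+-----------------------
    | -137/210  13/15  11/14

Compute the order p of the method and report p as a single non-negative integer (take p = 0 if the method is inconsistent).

1

b = (-137/210, 13/15, 11/14)
c = (0, 3/2, 3/4)
Ac = (0, 0, -3)
Σ b_i: (-137/210)·1 + 13/15·1 + 11/14·1 = 1 ✓
b·c: 13/15·3/2 + 11/14·3/4 = 529/280 ≠ 1/2 ⇒ order 1.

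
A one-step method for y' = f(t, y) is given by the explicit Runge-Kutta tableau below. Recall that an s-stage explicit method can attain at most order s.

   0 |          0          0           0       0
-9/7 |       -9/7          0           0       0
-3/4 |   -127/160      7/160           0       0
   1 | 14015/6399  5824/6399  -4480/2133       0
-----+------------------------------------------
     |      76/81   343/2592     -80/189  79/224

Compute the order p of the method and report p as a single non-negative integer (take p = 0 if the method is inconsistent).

4

b = (76/81, 343/2592, -80/189, 79/224)
c = (0, -9/7, -3/4, 1)
Ac = (0, 0, -9/160, 32/79)
Σ b_i: 76/81·1 + 343/2592·1 + (-80/189)·1 + 79/224·1 = 1 ✓
b·c: 343/2592·(-9/7) + (-80/189)·(-3/4) + 79/224·1 = 1/2 ✓
b·c²: 343/2592·81/49 + (-80/189)·9/16 + 79/224·1 = 1/3 ✓
b·Ac: (-80/189)·(-9/160) + 79/224·32/79 = 1/6 ✓
b·c³: 343/2592·(-729/343) + (-80/189)·(-27/64) + 79/224·1 = 1/4 ✓
b·(c∘Ac): (-80/189)·27/640 + 79/224·32/79 = 1/8 ✓
b·Ac²: (-80/189)·81/1120 + 79/224·536/1659 = 1/12 ✓
b·A²c: 79/224·28/237 = 1/24 ✓; 4 stages ⇒ order 4.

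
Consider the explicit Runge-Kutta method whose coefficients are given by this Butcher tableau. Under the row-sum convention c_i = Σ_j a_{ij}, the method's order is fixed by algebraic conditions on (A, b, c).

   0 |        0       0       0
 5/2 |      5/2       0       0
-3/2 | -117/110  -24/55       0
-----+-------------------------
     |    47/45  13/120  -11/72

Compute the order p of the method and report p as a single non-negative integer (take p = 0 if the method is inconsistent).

3

b = (47/45, 13/120, -11/72)
c = (0, 5/2, -3/2)
Ac = (0, 0, -12/11)
Σ b_i: 47/45·1 + 13/120·1 + (-11/72)·1 = 1 ✓
b·c: 13/120·5/2 + (-11/72)·(-3/2) = 1/2 ✓
b·c²: 13/120·25/4 + (-11/72)·9/4 = 1/3 ✓
b·Ac: (-11/72)·(-12/11) = 1/6 ✓; 3 stages ⇒ order 3.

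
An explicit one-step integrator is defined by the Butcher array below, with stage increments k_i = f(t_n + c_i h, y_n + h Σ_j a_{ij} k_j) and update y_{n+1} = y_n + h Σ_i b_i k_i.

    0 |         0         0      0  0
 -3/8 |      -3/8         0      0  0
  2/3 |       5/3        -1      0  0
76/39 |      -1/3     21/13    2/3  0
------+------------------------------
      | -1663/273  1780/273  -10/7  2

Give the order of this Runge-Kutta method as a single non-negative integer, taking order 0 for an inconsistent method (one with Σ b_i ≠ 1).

b = (-1663/273, 1780/273, -10/7, 2)
c = (0, -3/8, 2/3, 76/39)
Ac = (0, 0, 3/8, -151/936)
Σ b_i: (-1663/273)·1 + 1780/273·1 + (-10/7)·1 + 2·1 = 1 ✓
b·c: 1780/273·(-3/8) + (-10/7)·2/3 + 2·76/39 = 1/2 ✓
b·c²: 1780/273·9/64 + (-10/7)·4/9 + 2·5776/1521 = 1341859/170352 ≠ 1/3 ⇒ order 2.
b·Ac: (-10/7)·3/8 + 2·(-151/936) = -703/819 ≠ 1/6

2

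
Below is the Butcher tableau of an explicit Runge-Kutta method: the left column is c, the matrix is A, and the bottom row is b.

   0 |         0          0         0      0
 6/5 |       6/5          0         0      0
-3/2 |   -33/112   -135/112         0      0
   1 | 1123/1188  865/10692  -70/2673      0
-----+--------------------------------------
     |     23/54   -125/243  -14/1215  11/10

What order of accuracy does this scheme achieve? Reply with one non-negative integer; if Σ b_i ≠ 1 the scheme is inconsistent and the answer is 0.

b = (23/54, -125/243, -14/1215, 11/10)
c = (0, 6/5, -3/2, 1)
Ac = (0, 0, -81/56, 3/22)
Σ b_i: 23/54·1 + (-125/243)·1 + (-14/1215)·1 + 11/10·1 = 1 ✓
b·c: (-125/243)·6/5 + (-14/1215)·(-3/2) + 11/10·1 = 1/2 ✓
b·c²: (-125/243)·36/25 + (-14/1215)·9/4 + 11/10·1 = 1/3 ✓
b·Ac: (-14/1215)·(-81/56) + 11/10·3/22 = 1/6 ✓
b·c³: (-125/243)·216/125 + (-14/1215)·(-27/8) + 11/10·1 = 1/4 ✓
b·(c∘Ac): (-14/1215)·243/112 + 11/10·3/22 = 1/8 ✓
b·Ac²: (-14/1215)·(-243/140) + 11/10·19/330 = 1/12 ✓
b·A²c: 11/10·5/132 = 1/24 ✓; 4 stages ⇒ order 4.

4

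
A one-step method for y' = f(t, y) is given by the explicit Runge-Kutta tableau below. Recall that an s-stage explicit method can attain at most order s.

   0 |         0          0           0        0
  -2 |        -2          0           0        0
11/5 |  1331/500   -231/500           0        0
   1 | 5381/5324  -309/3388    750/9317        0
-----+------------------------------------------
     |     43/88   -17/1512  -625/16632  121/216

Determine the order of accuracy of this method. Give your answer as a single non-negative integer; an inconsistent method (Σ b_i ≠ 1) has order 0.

b = (43/88, -17/1512, -625/16632, 121/216)
c = (0, -2, 11/5, 1)
Ac = (0, 0, 231/250, 87/242)
Σ b_i: 43/88·1 + (-17/1512)·1 + (-625/16632)·1 + 121/216·1 = 1 ✓
b·c: (-17/1512)·(-2) + (-625/16632)·11/5 + 121/216·1 = 1/2 ✓
b·c²: (-17/1512)·4 + (-625/16632)·121/25 + 121/216·1 = 1/3 ✓
b·Ac: (-625/16632)·231/250 + 121/216·87/242 = 1/6 ✓
b·c³: (-17/1512)·(-8) + (-625/16632)·1331/125 + 121/216·1 = 1/4 ✓
b·(c∘Ac): (-625/16632)·2541/1250 + 121/216·87/242 = 1/8 ✓
b·Ac²: (-625/16632)·(-231/125) + 121/216·3/121 = 1/12 ✓
b·A²c: 121/216·9/121 = 1/24 ✓; 4 stages ⇒ order 4.

4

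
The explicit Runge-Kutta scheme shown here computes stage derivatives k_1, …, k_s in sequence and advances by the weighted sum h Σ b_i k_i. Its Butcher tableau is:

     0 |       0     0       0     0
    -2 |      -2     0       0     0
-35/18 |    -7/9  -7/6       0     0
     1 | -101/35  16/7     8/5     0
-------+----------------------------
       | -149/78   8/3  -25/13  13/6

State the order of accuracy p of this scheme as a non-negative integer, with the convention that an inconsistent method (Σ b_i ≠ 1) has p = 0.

1

b = (-149/78, 8/3, -25/13, 13/6)
c = (0, -2, -35/18, 1)
Ac = (0, 0, 7/3, -484/63)
Σ b_i: (-149/78)·1 + 8/3·1 + (-25/13)·1 + 13/6·1 = 1 ✓
b·c: 8/3·(-2) + (-25/13)·(-35/18) + 13/6·1 = 67/117 ≠ 1/2 ⇒ order 1.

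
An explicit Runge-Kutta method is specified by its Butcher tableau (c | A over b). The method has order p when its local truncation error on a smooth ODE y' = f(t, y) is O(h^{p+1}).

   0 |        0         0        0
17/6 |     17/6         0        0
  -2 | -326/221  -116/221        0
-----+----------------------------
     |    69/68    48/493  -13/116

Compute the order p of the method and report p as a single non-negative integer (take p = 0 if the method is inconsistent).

b = (69/68, 48/493, -13/116)
c = (0, 17/6, -2)
Ac = (0, 0, -58/39)
Σ b_i: 69/68·1 + 48/493·1 + (-13/116)·1 = 1 ✓
b·c: 48/493·17/6 + (-13/116)·(-2) = 1/2 ✓
b·c²: 48/493·289/36 + (-13/116)·4 = 1/3 ✓
b·Ac: (-13/116)·(-58/39) = 1/6 ✓; 3 stages ⇒ order 3.

3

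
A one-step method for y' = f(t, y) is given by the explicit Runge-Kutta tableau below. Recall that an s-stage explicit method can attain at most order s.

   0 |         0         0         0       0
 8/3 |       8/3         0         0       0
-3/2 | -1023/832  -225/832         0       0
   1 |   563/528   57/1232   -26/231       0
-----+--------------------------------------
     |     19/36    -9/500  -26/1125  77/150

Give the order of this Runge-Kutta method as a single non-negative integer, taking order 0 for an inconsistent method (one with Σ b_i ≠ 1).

b = (19/36, -9/500, -26/1125, 77/150)
c = (0, 8/3, -3/2, 1)
Ac = (0, 0, -75/104, 45/154)
Σ b_i: 19/36·1 + (-9/500)·1 + (-26/1125)·1 + 77/150·1 = 1 ✓
b·c: (-9/500)·8/3 + (-26/1125)·(-3/2) + 77/150·1 = 1/2 ✓
b·c²: (-9/500)·64/9 + (-26/1125)·9/4 + 77/150·1 = 1/3 ✓
b·Ac: (-26/1125)·(-75/104) + 77/150·45/154 = 1/6 ✓
b·c³: (-9/500)·512/27 + (-26/1125)·(-27/8) + 77/150·1 = 1/4 ✓
b·(c∘Ac): (-26/1125)·225/208 + 77/150·45/154 = 1/8 ✓
b·Ac²: (-26/1125)·(-25/13) + 77/150·5/66 = 1/12 ✓
b·A²c: 77/150·25/308 = 1/24 ✓; 4 stages ⇒ order 4.

4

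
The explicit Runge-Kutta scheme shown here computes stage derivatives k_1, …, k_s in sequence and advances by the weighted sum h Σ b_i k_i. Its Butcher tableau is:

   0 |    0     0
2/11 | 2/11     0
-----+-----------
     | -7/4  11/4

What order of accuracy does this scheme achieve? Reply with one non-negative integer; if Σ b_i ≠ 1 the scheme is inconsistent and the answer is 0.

2

b = (-7/4, 11/4)
c = (0, 2/11)
Σ b_i: (-7/4)·1 + 11/4·1 = 1 ✓
b·c: 11/4·2/11 = 1/2 ✓; 2 stages ⇒ order 2.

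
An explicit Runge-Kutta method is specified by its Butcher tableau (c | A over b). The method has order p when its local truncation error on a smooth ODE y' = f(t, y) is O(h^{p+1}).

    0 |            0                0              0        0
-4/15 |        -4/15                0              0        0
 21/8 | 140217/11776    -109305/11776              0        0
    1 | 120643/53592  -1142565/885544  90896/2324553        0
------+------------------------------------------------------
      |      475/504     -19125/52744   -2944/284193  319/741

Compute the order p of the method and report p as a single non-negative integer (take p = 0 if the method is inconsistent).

4

b = (475/504, -19125/52744, -2944/284193, 319/741)
c = (0, -4/15, 21/8, 1)
Ac = (0, 0, 7287/2944, 285/638)
Σ b_i: 475/504·1 + (-19125/52744)·1 + (-2944/284193)·1 + 319/741·1 = 1 ✓
b·c: (-19125/52744)·(-4/15) + (-2944/284193)·21/8 + 319/741·1 = 1/2 ✓
b·c²: (-19125/52744)·16/225 + (-2944/284193)·441/64 + 319/741·1 = 1/3 ✓
b·Ac: (-2944/284193)·7287/2944 + 319/741·285/638 = 1/6 ✓
b·c³: (-19125/52744)·(-64/3375) + (-2944/284193)·9261/512 + 319/741·1 = 1/4 ✓
b·(c∘Ac): (-2944/284193)·153027/23552 + 319/741·285/638 = 1/8 ✓
b·Ac²: (-2944/284193)·(-2429/3680) + 319/741·3401/19140 = 1/12 ✓
b·A²c: 319/741·247/2552 = 1/24 ✓; 4 stages ⇒ order 4.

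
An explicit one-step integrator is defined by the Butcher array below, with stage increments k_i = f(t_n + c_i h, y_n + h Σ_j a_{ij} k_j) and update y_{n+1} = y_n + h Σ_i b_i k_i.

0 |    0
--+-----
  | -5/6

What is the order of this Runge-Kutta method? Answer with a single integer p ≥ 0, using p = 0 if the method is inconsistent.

0

b = (-5/6)
c = (0)
Σ b_i: (-5/6)·1 = -5/6 ≠ 1 ⇒ order 0.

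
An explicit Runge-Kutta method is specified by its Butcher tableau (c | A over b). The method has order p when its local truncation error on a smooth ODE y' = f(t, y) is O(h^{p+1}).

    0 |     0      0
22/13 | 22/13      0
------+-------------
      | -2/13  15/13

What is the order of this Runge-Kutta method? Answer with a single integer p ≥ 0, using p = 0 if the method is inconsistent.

1

b = (-2/13, 15/13)
c = (0, 22/13)
Σ b_i: (-2/13)·1 + 15/13·1 = 1 ✓
b·c: 15/13·22/13 = 330/169 ≠ 1/2 ⇒ order 1.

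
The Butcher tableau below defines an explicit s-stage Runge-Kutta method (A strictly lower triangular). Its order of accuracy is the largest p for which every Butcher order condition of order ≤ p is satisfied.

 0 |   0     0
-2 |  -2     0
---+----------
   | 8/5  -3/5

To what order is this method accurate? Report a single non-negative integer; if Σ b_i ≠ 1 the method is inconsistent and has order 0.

b = (8/5, -3/5)
c = (0, -2)
Σ b_i: 8/5·1 + (-3/5)·1 = 1 ✓
b·c: (-3/5)·(-2) = 6/5 ≠ 1/2 ⇒ order 1.

1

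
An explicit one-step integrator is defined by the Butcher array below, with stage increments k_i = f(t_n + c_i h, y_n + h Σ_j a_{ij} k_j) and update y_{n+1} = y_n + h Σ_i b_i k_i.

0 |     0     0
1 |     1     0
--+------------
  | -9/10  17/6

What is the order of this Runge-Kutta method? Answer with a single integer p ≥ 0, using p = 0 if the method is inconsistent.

b = (-9/10, 17/6)
c = (0, 1)
Σ b_i: (-9/10)·1 + 17/6·1 = 29/15 ≠ 1 ⇒ order 0.

0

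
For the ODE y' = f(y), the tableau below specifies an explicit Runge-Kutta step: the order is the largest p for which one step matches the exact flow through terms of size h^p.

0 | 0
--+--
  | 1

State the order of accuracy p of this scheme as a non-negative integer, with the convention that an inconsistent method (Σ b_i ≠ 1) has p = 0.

1

b = (1)
c = (0)
Σ b_i: 1·1 = 1 ✓; 1 stage ⇒ order 1.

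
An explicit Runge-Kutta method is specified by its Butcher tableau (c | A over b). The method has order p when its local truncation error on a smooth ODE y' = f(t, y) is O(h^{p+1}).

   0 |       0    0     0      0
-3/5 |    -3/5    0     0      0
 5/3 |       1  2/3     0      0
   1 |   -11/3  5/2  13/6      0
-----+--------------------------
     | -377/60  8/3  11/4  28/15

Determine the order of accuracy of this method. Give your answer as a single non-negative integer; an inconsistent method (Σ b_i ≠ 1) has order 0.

1

b = (-377/60, 8/3, 11/4, 28/15)
c = (0, -3/5, 5/3, 1)
Ac = (0, 0, -2/5, 19/9)
Σ b_i: (-377/60)·1 + 8/3·1 + 11/4·1 + 28/15·1 = 1 ✓
b·c: 8/3·(-3/5) + 11/4·5/3 + 28/15·1 = 97/20 ≠ 1/2 ⇒ order 1.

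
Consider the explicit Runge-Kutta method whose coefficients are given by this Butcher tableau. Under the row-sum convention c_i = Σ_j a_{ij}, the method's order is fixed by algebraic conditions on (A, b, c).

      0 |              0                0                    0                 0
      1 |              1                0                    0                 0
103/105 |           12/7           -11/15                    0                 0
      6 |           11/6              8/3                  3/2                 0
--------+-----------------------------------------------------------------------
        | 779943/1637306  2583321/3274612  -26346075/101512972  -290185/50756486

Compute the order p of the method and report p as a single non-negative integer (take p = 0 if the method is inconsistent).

3

b = (779943/1637306, 2583321/3274612, -26346075/101512972, -290185/50756486)
c = (0, 1, 103/105, 6)
Ac = (0, 0, -11/15, 869/210)
Σ b_i: 779943/1637306·1 + 2583321/3274612·1 + (-26346075/101512972)·1 + (-290185/50756486)·1 = 1 ✓
b·c: 2583321/3274612·1 + (-26346075/101512972)·103/105 + (-290185/50756486)·6 = 1/2 ✓
b·c²: 2583321/3274612·1 + (-26346075/101512972)·10609/11025 + (-290185/50756486)·36 = 1/3 ✓
b·Ac: (-26346075/101512972)·(-11/15) + (-290185/50756486)·869/210 = 1/6 ✓
b·c³: 2583321/3274612·1 + (-26346075/101512972)·1092727/1157625 + (-290185/50756486)·216 = -356387179/515751390 ≠ 1/4 ⇒ order 3.
b·(c∘Ac): (-26346075/101512972)·(-1133/1575) + (-290185/50756486)·869/35 = 39965/893076 ≠ 1/8
b·Ac²: (-26346075/101512972)·(-11/15) + (-290185/50756486)·30209/7350 = 444546239/2664715515 ≠ 1/12
b·A²c: (-290185/50756486)·(-11/10) = 58037/9228452 ≠ 1/24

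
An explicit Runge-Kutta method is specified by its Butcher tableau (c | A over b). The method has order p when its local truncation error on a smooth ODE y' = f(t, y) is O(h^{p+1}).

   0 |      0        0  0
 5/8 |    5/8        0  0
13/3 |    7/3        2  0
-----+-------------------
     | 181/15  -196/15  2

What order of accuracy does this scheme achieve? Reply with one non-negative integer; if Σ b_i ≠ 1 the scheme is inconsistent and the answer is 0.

2

b = (181/15, -196/15, 2)
c = (0, 5/8, 13/3)
Ac = (0, 0, 5/4)
Σ b_i: 181/15·1 + (-196/15)·1 + 2·1 = 1 ✓
b·c: (-196/15)·5/8 + 2·13/3 = 1/2 ✓
b·c²: (-196/15)·25/64 + 2·169/9 = 4673/144 ≠ 1/3 ⇒ order 2.
b·Ac: 2·5/4 = 5/2 ≠ 1/6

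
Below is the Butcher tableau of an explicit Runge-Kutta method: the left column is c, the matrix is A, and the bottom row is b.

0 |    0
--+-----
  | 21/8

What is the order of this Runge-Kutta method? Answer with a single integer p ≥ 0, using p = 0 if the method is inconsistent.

0

b = (21/8)
c = (0)
Σ b_i: 21/8·1 = 21/8 ≠ 1 ⇒ order 0.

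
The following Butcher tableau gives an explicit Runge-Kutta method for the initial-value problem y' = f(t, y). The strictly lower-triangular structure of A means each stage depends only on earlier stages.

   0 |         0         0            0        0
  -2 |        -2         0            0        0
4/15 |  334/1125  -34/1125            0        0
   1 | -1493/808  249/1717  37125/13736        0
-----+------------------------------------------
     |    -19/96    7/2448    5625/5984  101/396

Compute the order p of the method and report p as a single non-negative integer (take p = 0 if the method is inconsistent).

4

b = (-19/96, 7/2448, 5625/5984, 101/396)
c = (0, -2, 4/15, 1)
Ac = (0, 0, 68/1125, 87/202)
Σ b_i: (-19/96)·1 + 7/2448·1 + 5625/5984·1 + 101/396·1 = 1 ✓
b·c: 7/2448·(-2) + 5625/5984·4/15 + 101/396·1 = 1/2 ✓
b·c²: 7/2448·4 + 5625/5984·16/225 + 101/396·1 = 1/3 ✓
b·Ac: 5625/5984·68/1125 + 101/396·87/202 = 1/6 ✓
b·c³: 7/2448·(-8) + 5625/5984·64/3375 + 101/396·1 = 1/4 ✓
b·(c∘Ac): 5625/5984·272/16875 + 101/396·87/202 = 1/8 ✓
b·Ac²: 5625/5984·(-136/1125) + 101/396·78/101 = 1/12 ✓
b·A²c: 101/396·33/202 = 1/24 ✓; 4 stages ⇒ order 4.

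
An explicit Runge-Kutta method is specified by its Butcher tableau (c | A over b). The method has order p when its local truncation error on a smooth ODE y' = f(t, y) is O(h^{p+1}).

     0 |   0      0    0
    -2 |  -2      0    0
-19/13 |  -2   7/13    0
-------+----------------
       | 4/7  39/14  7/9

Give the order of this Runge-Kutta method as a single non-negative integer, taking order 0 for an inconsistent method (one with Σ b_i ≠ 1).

0

b = (4/7, 39/14, 7/9)
c = (0, -2, -19/13)
Ac = (0, 0, -14/13)
Σ b_i: 4/7·1 + 39/14·1 + 7/9·1 = 521/126 ≠ 1 ⇒ order 0.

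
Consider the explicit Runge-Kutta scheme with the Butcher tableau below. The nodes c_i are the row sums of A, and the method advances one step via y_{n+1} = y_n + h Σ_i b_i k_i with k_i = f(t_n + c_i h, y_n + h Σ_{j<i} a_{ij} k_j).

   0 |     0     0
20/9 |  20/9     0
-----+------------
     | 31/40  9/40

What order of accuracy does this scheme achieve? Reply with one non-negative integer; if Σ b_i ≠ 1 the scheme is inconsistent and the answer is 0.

2

b = (31/40, 9/40)
c = (0, 20/9)
Σ b_i: 31/40·1 + 9/40·1 = 1 ✓
b·c: 9/40·20/9 = 1/2 ✓; 2 stages ⇒ order 2.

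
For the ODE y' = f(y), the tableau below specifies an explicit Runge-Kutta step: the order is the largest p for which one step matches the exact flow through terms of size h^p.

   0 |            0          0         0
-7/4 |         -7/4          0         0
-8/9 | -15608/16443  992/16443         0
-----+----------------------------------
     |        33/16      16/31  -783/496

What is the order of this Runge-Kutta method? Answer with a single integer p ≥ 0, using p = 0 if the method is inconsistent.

3

b = (33/16, 16/31, -783/496)
c = (0, -7/4, -8/9)
Ac = (0, 0, -248/2349)
Σ b_i: 33/16·1 + 16/31·1 + (-783/496)·1 = 1 ✓
b·c: 16/31·(-7/4) + (-783/496)·(-8/9) = 1/2 ✓
b·c²: 16/31·49/16 + (-783/496)·64/81 = 1/3 ✓
b·Ac: (-783/496)·(-248/2349) = 1/6 ✓; 3 stages ⇒ order 3.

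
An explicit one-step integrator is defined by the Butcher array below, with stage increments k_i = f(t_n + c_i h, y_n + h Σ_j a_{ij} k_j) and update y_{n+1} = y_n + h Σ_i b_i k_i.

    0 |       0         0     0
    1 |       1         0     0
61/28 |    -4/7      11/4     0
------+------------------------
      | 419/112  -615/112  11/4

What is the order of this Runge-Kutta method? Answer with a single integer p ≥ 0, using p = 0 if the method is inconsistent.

2

b = (419/112, -615/112, 11/4)
c = (0, 1, 61/28)
Ac = (0, 0, 11/4)
Σ b_i: 419/112·1 + (-615/112)·1 + 11/4·1 = 1 ✓
b·c: (-615/112)·1 + 11/4·61/28 = 1/2 ✓
b·c²: (-615/112)·1 + 11/4·3721/784 = 23711/3136 ≠ 1/3 ⇒ order 2.
b·Ac: 11/4·11/4 = 121/16 ≠ 1/6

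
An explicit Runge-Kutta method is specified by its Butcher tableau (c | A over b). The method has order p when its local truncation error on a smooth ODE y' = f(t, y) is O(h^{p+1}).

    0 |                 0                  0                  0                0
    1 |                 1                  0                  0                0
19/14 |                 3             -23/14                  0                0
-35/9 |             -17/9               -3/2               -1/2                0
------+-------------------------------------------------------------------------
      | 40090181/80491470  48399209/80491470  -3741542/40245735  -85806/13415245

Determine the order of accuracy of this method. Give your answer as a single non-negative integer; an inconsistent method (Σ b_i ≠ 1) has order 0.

b = (40090181/80491470, 48399209/80491470, -3741542/40245735, -85806/13415245)
c = (0, 1, 19/14, -35/9)
Ac = (0, 0, -23/14, -61/28)
Σ b_i: 40090181/80491470·1 + 48399209/80491470·1 + (-3741542/40245735)·1 + (-85806/13415245)·1 = 1 ✓
b·c: 48399209/80491470·1 + (-3741542/40245735)·19/14 + (-85806/13415245)·(-35/9) = 1/2 ✓
b·c²: 48399209/80491470·1 + (-3741542/40245735)·361/196 + (-85806/13415245)·1225/81 = 1/3 ✓
b·Ac: (-3741542/40245735)·(-23/14) + (-85806/13415245)·(-61/28) = 1/6 ✓
b·c³: 48399209/80491470·1 + (-3741542/40245735)·6859/2744 + (-85806/13415245)·(-42875/729) = 1511332297/2028385044 ≠ 1/4 ⇒ order 3.
b·(c∘Ac): (-3741542/40245735)·(-437/196) + (-85806/13415245)·305/36 = 6161209/40245735 ≠ 1/8
b·Ac²: (-3741542/40245735)·(-23/14) + (-85806/13415245)·(-949/392) = 37912039/225376116 ≠ 1/12
b·A²c: (-85806/13415245)·23/28 = -140967/26830490 ≠ 1/24

3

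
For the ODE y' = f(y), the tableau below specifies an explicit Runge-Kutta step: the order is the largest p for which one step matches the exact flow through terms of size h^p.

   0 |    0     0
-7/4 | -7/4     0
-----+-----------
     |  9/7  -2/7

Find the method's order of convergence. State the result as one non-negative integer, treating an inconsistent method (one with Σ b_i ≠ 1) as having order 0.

b = (9/7, -2/7)
c = (0, -7/4)
Σ b_i: 9/7·1 + (-2/7)·1 = 1 ✓
b·c: (-2/7)·(-7/4) = 1/2 ✓; 2 stages ⇒ order 2.

2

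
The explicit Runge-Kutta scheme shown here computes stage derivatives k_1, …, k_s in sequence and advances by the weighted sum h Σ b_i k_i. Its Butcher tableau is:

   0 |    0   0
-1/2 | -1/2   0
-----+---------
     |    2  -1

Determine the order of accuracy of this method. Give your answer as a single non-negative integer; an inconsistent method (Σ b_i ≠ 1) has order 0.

2

b = (2, -1)
c = (0, -1/2)
Σ b_i: 2·1 + (-1)·1 = 1 ✓
b·c: (-1)·(-1/2) = 1/2 ✓; 2 stages ⇒ order 2.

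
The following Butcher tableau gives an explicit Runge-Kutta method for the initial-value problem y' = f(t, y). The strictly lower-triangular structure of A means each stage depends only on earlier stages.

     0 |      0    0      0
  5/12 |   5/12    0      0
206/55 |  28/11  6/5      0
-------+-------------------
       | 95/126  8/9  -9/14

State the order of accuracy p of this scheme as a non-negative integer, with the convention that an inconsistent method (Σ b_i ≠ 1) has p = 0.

1

b = (95/126, 8/9, -9/14)
c = (0, 5/12, 206/55)
Ac = (0, 0, 1/2)
Σ b_i: 95/126·1 + 8/9·1 + (-9/14)·1 = 1 ✓
b·c: 8/9·5/12 + (-9/14)·206/55 = -21179/10395 ≠ 1/2 ⇒ order 1.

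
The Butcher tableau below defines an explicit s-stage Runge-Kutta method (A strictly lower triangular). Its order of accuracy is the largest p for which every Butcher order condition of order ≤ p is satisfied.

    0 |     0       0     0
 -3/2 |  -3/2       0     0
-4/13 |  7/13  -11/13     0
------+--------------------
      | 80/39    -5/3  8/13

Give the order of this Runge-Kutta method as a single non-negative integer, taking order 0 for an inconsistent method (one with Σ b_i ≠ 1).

1

b = (80/39, -5/3, 8/13)
c = (0, -3/2, -4/13)
Ac = (0, 0, 33/26)
Σ b_i: 80/39·1 + (-5/3)·1 + 8/13·1 = 1 ✓
b·c: (-5/3)·(-3/2) + 8/13·(-4/13) = 781/338 ≠ 1/2 ⇒ order 1.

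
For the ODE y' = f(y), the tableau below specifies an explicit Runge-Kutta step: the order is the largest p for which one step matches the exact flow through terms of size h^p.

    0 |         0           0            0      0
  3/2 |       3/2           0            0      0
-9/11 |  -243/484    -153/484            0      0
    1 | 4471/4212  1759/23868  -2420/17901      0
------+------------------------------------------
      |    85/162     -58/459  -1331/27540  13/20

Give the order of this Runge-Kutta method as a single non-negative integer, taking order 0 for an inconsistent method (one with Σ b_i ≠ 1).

4

b = (85/162, -58/459, -1331/27540, 13/20)
c = (0, 3/2, -9/11, 1)
Ac = (0, 0, -459/968, 23/104)
Σ b_i: 85/162·1 + (-58/459)·1 + (-1331/27540)·1 + 13/20·1 = 1 ✓
b·c: (-58/459)·3/2 + (-1331/27540)·(-9/11) + 13/20·1 = 1/2 ✓
b·c²: (-58/459)·9/4 + (-1331/27540)·81/121 + 13/20·1 = 1/3 ✓
b·Ac: (-1331/27540)·(-459/968) + 13/20·23/104 = 1/6 ✓
b·c³: (-58/459)·27/8 + (-1331/27540)·(-729/1331) + 13/20·1 = 1/4 ✓
b·(c∘Ac): (-1331/27540)·4131/10648 + 13/20·23/104 = 1/8 ✓
b·Ac²: (-1331/27540)·(-1377/1936) + 13/20·47/624 = 1/12 ✓
b·A²c: 13/20·5/78 = 1/24 ✓; 4 stages ⇒ order 4.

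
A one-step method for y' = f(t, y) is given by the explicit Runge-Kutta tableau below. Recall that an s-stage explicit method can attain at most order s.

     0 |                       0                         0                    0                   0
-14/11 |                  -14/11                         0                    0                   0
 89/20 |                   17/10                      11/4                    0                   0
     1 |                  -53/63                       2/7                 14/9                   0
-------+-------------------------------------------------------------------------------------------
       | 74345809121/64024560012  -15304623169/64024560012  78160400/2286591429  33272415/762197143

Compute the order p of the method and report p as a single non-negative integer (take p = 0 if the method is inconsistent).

3

b = (74345809121/64024560012, -15304623169/64024560012, 78160400/2286591429, 33272415/762197143)
c = (0, -14/11, 89/20, 1)
Ac = (0, 0, -7/2, 6493/990)
Σ b_i: 74345809121/64024560012·1 + (-15304623169/64024560012)·1 + 78160400/2286591429·1 + 33272415/762197143·1 = 1 ✓
b·c: (-15304623169/64024560012)·(-14/11) + 78160400/2286591429·89/20 + 33272415/762197143·1 = 1/2 ✓
b·c²: (-15304623169/64024560012)·196/121 + 78160400/2286591429·7921/400 + 33272415/762197143·1 = 1/3 ✓
b·Ac: 78160400/2286591429·(-7/2) + 33272415/762197143·6493/990 = 1/6 ✓
b·c³: (-15304623169/64024560012)·(-2744/1331) + 78160400/2286591429·704969/8000 + 33272415/762197143·1 = 595045838533/167683371460 ≠ 1/4 ⇒ order 3.
b·(c∘Ac): 78160400/2286591429·(-623/40) + 33272415/762197143·6493/990 = -1125376517/4573182858 ≠ 1/8
b·Ac²: 78160400/2286591429·49/11 + 33272415/762197143·6809887/217800 = 1526414907437/1006100228760 ≠ 1/12
b·A²c: 33272415/762197143·(-49/9) = -181149815/762197143 ≠ 1/24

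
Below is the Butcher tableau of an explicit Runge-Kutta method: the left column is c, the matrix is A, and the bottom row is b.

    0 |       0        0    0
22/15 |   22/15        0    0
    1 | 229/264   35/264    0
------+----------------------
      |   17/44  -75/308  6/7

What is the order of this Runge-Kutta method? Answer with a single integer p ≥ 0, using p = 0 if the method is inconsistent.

b = (17/44, -75/308, 6/7)
c = (0, 22/15, 1)
Ac = (0, 0, 7/36)
Σ b_i: 17/44·1 + (-75/308)·1 + 6/7·1 = 1 ✓
b·c: (-75/308)·22/15 + 6/7·1 = 1/2 ✓
b·c²: (-75/308)·484/225 + 6/7·1 = 1/3 ✓
b·Ac: 6/7·7/36 = 1/6 ✓; 3 stages ⇒ order 3.

3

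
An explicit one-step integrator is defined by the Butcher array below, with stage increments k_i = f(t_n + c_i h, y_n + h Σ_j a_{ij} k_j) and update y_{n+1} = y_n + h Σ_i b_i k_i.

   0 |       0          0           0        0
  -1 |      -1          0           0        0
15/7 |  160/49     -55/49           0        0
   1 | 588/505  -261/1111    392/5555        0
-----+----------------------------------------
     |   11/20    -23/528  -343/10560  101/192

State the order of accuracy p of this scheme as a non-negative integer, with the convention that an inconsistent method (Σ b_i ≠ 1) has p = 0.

b = (11/20, -23/528, -343/10560, 101/192)
c = (0, -1, 15/7, 1)
Ac = (0, 0, 55/49, 39/101)
Σ b_i: 11/20·1 + (-23/528)·1 + (-343/10560)·1 + 101/192·1 = 1 ✓
b·c: (-23/528)·(-1) + (-343/10560)·15/7 + 101/192·1 = 1/2 ✓
b·c²: (-23/528)·1 + (-343/10560)·225/49 + 101/192·1 = 1/3 ✓
b·Ac: (-343/10560)·55/49 + 101/192·39/101 = 1/6 ✓
b·c³: (-23/528)·(-1) + (-343/10560)·3375/343 + 101/192·1 = 1/4 ✓
b·(c∘Ac): (-343/10560)·825/343 + 101/192·39/101 = 1/8 ✓
b·Ac²: (-343/10560)·(-55/49) + 101/192·9/101 = 1/12 ✓
b·A²c: 101/192·8/101 = 1/24 ✓; 4 stages ⇒ order 4.

4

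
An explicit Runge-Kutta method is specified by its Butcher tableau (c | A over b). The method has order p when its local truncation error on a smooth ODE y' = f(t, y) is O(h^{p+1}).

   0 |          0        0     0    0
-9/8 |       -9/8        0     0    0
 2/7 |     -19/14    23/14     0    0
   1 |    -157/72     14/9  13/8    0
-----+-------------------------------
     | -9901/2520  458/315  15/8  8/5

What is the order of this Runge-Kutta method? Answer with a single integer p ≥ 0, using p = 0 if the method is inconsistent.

2

b = (-9901/2520, 458/315, 15/8, 8/5)
c = (0, -9/8, 2/7, 1)
Ac = (0, 0, -207/112, -9/7)
Σ b_i: (-9901/2520)·1 + 458/315·1 + 15/8·1 + 8/5·1 = 1 ✓
b·c: 458/315·(-9/8) + 15/8·2/7 + 8/5·1 = 1/2 ✓
b·c²: 458/315·81/64 + 15/8·4/49 + 8/5·1 = 28171/7840 ≠ 1/3 ⇒ order 2.
b·Ac: 15/8·(-207/112) + 8/5·(-9/7) = -24741/4480 ≠ 1/6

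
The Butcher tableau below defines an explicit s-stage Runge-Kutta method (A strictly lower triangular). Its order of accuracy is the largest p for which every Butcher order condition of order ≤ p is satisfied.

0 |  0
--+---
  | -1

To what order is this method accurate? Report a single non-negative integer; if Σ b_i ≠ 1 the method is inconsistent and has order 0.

0

b = (-1)
c = (0)
Σ b_i: (-1)·1 = -1 ≠ 1 ⇒ order 0.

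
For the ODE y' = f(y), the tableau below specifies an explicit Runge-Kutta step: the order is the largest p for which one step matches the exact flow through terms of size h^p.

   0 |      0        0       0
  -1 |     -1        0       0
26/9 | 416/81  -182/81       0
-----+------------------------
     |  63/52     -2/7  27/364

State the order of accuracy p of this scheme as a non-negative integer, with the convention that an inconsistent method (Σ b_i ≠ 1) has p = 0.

3

b = (63/52, -2/7, 27/364)
c = (0, -1, 26/9)
Ac = (0, 0, 182/81)
Σ b_i: 63/52·1 + (-2/7)·1 + 27/364·1 = 1 ✓
b·c: (-2/7)·(-1) + 27/364·26/9 = 1/2 ✓
b·c²: (-2/7)·1 + 27/364·676/81 = 1/3 ✓
b·Ac: 27/364·182/81 = 1/6 ✓; 3 stages ⇒ order 3.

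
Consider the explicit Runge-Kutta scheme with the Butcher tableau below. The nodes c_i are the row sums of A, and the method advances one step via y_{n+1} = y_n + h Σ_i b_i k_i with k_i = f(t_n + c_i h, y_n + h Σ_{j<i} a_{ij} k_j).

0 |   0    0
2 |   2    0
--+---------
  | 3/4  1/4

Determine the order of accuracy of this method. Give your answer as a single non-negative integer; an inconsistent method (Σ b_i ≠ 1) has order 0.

b = (3/4, 1/4)
c = (0, 2)
Σ b_i: 3/4·1 + 1/4·1 = 1 ✓
b·c: 1/4·2 = 1/2 ✓; 2 stages ⇒ order 2.

2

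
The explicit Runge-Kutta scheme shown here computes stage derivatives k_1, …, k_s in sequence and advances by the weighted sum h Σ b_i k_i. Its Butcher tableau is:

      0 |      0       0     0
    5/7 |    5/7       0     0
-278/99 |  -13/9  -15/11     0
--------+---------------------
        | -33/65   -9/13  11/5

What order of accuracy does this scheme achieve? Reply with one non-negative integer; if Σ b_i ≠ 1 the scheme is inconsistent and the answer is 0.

b = (-33/65, -9/13, 11/5)
c = (0, 5/7, -278/99)
Ac = (0, 0, -75/77)
Σ b_i: (-33/65)·1 + (-9/13)·1 + 11/5·1 = 1 ✓
b·c: (-9/13)·5/7 + 11/5·(-278/99) = -27323/4095 ≠ 1/2 ⇒ order 1.

1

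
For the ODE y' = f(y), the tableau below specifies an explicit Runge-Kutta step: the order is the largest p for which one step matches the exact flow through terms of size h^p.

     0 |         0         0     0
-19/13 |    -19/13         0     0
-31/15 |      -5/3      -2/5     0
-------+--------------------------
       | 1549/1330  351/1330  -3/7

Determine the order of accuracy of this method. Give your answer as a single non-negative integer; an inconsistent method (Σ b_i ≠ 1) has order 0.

b = (1549/1330, 351/1330, -3/7)
c = (0, -19/13, -31/15)
Ac = (0, 0, 38/65)
Σ b_i: 1549/1330·1 + 351/1330·1 + (-3/7)·1 = 1 ✓
b·c: 351/1330·(-19/13) + (-3/7)·(-31/15) = 1/2 ✓
b·c²: 351/1330·361/169 + (-3/7)·961/225 = -17291/13650 ≠ 1/3 ⇒ order 2.
b·Ac: (-3/7)·38/65 = -114/455 ≠ 1/6

2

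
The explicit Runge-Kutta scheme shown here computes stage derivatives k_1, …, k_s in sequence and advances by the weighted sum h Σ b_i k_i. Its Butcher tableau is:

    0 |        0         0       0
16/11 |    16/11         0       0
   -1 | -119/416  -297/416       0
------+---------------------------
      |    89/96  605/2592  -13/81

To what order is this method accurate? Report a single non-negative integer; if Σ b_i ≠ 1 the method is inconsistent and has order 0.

b = (89/96, 605/2592, -13/81)
c = (0, 16/11, -1)
Ac = (0, 0, -27/26)
Σ b_i: 89/96·1 + 605/2592·1 + (-13/81)·1 = 1 ✓
b·c: 605/2592·16/11 + (-13/81)·(-1) = 1/2 ✓
b·c²: 605/2592·256/121 + (-13/81)·1 = 1/3 ✓
b·Ac: (-13/81)·(-27/26) = 1/6 ✓; 3 stages ⇒ order 3.

3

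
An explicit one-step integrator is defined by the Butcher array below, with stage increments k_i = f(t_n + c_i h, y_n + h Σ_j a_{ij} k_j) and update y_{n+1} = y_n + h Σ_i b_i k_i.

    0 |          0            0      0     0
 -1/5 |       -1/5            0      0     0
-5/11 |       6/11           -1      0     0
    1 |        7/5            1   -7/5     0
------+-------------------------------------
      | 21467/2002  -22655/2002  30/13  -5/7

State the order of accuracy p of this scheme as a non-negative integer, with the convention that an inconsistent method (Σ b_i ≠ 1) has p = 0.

2

b = (21467/2002, -22655/2002, 30/13, -5/7)
c = (0, -1/5, -5/11, 1)
Ac = (0, 0, 1/5, 24/55)
Σ b_i: 21467/2002·1 + (-22655/2002)·1 + 30/13·1 + (-5/7)·1 = 1 ✓
b·c: (-22655/2002)·(-1/5) + 30/13·(-5/11) + (-5/7)·1 = 1/2 ✓
b·c²: (-22655/2002)·1/25 + 30/13·25/121 + (-5/7)·1 = -75991/110110 ≠ 1/3 ⇒ order 2.
b·Ac: 30/13·1/5 + (-5/7)·24/55 = 150/1001 ≠ 1/6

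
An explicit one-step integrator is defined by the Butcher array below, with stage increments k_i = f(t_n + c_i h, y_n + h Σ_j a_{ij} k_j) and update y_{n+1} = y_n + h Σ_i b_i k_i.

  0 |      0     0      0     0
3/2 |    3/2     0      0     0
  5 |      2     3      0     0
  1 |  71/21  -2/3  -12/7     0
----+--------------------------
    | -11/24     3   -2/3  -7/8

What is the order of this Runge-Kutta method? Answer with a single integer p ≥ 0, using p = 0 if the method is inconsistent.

1

b = (-11/24, 3, -2/3, -7/8)
c = (0, 3/2, 5, 1)
Ac = (0, 0, 9/2, -67/7)
Σ b_i: (-11/24)·1 + 3·1 + (-2/3)·1 + (-7/8)·1 = 1 ✓
b·c: 3·3/2 + (-2/3)·5 + (-7/8)·1 = 7/24 ≠ 1/2 ⇒ order 1.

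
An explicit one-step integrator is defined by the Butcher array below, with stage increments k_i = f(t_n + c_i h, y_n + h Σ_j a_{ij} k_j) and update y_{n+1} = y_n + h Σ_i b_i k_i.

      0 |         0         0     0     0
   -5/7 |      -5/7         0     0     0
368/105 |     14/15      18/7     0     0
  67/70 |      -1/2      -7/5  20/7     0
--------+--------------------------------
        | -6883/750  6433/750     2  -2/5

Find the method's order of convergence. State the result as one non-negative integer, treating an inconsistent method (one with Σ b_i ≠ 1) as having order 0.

2

b = (-6883/750, 6433/750, 2, -2/5)
c = (0, -5/7, 368/105, 67/70)
Ac = (0, 0, -90/49, 1619/147)
Σ b_i: (-6883/750)·1 + 6433/750·1 + 2·1 + (-2/5)·1 = 1 ✓
b·c: 6433/750·(-5/7) + 2·368/105 + (-2/5)·67/70 = 1/2 ✓
b·c²: 6433/750·25/49 + 2·135424/11025 + (-2/5)·4489/4900 = 1575277/55125 ≠ 1/3 ⇒ order 2.
b·Ac: 2·(-90/49) + (-2/5)·1619/147 = -5938/735 ≠ 1/6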